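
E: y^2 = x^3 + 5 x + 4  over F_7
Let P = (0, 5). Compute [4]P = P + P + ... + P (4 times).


k = 4 = 100_2 (binary, LSB first: 001)
Double-and-add from P = (0, 5):
  bit 0 = 0: acc unchanged = O
  bit 1 = 0: acc unchanged = O
  bit 2 = 1: acc = O + (0, 2) = (0, 2)

4P = (0, 2)


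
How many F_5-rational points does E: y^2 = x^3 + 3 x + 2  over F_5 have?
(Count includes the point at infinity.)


For each x in F_5, count y with y^2 = x^3 + 3 x + 2 mod 5:
  x = 1: RHS = 1, y in [1, 4]  -> 2 point(s)
  x = 2: RHS = 1, y in [1, 4]  -> 2 point(s)
Affine points: 4. Add the point at infinity: total = 5.

#E(F_5) = 5


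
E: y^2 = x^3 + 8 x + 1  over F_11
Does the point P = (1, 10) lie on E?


Check whether y^2 = x^3 + 8 x + 1 (mod 11) for (x, y) = (1, 10).
LHS: y^2 = 10^2 mod 11 = 1
RHS: x^3 + 8 x + 1 = 1^3 + 8*1 + 1 mod 11 = 10
LHS != RHS

No, not on the curve


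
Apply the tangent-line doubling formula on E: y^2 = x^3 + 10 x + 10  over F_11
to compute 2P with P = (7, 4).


Doubling: s = (3 x1^2 + a) / (2 y1)
s = (3*7^2 + 10) / (2*4) mod 11 = 10
x3 = s^2 - 2 x1 mod 11 = 10^2 - 2*7 = 9
y3 = s (x1 - x3) - y1 mod 11 = 10 * (7 - 9) - 4 = 9

2P = (9, 9)


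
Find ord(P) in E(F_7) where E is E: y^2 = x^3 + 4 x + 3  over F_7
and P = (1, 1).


Compute successive multiples of P until we hit O:
  1P = (1, 1)
  2P = (5, 6)
  3P = (3, 0)
  4P = (5, 1)
  5P = (1, 6)
  6P = O

ord(P) = 6


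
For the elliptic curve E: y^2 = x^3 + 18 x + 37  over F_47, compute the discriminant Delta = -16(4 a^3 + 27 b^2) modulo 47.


4 a^3 + 27 b^2 = 4*18^3 + 27*37^2 = 23328 + 36963 = 60291
Delta = -16 * (60291) = -964656
Delta mod 47 = 19

Delta = 19 (mod 47)


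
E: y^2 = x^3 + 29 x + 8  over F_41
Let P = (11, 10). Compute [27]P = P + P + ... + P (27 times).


k = 27 = 11011_2 (binary, LSB first: 11011)
Double-and-add from P = (11, 10):
  bit 0 = 1: acc = O + (11, 10) = (11, 10)
  bit 1 = 1: acc = (11, 10) + (3, 32) = (32, 17)
  bit 2 = 0: acc unchanged = (32, 17)
  bit 3 = 1: acc = (32, 17) + (2, 22) = (15, 28)
  bit 4 = 1: acc = (15, 28) + (37, 19) = (25, 32)

27P = (25, 32)


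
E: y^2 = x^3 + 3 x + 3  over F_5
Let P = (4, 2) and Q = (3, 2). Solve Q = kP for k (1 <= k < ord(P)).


Enumerate multiples of P until we hit Q = (3, 2):
  1P = (4, 2)
  2P = (3, 2)
Match found at i = 2.

k = 2


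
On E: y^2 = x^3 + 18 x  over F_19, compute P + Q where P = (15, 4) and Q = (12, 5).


P != Q, so use the chord formula.
s = (y2 - y1) / (x2 - x1) = (1) / (16) mod 19 = 6
x3 = s^2 - x1 - x2 mod 19 = 6^2 - 15 - 12 = 9
y3 = s (x1 - x3) - y1 mod 19 = 6 * (15 - 9) - 4 = 13

P + Q = (9, 13)


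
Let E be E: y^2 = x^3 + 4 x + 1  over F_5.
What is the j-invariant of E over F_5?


Delta = -16(4 a^3 + 27 b^2) mod 5 = 2
-1728 * (4 a)^3 = -1728 * (4*4)^3 mod 5 = 2
j = 2 * 2^(-1) mod 5 = 1

j = 1 (mod 5)


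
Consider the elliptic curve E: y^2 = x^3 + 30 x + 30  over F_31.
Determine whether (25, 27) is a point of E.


Check whether y^2 = x^3 + 30 x + 30 (mod 31) for (x, y) = (25, 27).
LHS: y^2 = 27^2 mod 31 = 16
RHS: x^3 + 30 x + 30 = 25^3 + 30*25 + 30 mod 31 = 6
LHS != RHS

No, not on the curve


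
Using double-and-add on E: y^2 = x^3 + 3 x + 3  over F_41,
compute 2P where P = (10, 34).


k = 2 = 10_2 (binary, LSB first: 01)
Double-and-add from P = (10, 34):
  bit 0 = 0: acc unchanged = O
  bit 1 = 1: acc = O + (29, 17) = (29, 17)

2P = (29, 17)


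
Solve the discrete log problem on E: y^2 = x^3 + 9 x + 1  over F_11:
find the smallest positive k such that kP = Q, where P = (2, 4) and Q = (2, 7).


Enumerate multiples of P until we hit Q = (2, 7):
  1P = (2, 4)
  2P = (1, 0)
  3P = (2, 7)
Match found at i = 3.

k = 3


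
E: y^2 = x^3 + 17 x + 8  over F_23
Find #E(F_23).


For each x in F_23, count y with y^2 = x^3 + 17 x + 8 mod 23:
  x = 0: RHS = 8, y in [10, 13]  -> 2 point(s)
  x = 1: RHS = 3, y in [7, 16]  -> 2 point(s)
  x = 2: RHS = 4, y in [2, 21]  -> 2 point(s)
  x = 4: RHS = 2, y in [5, 18]  -> 2 point(s)
  x = 6: RHS = 4, y in [2, 21]  -> 2 point(s)
  x = 8: RHS = 12, y in [9, 14]  -> 2 point(s)
  x = 9: RHS = 16, y in [4, 19]  -> 2 point(s)
  x = 11: RHS = 8, y in [10, 13]  -> 2 point(s)
  x = 12: RHS = 8, y in [10, 13]  -> 2 point(s)
  x = 14: RHS = 0, y in [0]  -> 1 point(s)
  x = 15: RHS = 4, y in [2, 21]  -> 2 point(s)
  x = 16: RHS = 6, y in [11, 12]  -> 2 point(s)
  x = 17: RHS = 12, y in [9, 14]  -> 2 point(s)
  x = 21: RHS = 12, y in [9, 14]  -> 2 point(s)
  x = 22: RHS = 13, y in [6, 17]  -> 2 point(s)
Affine points: 29. Add the point at infinity: total = 30.

#E(F_23) = 30


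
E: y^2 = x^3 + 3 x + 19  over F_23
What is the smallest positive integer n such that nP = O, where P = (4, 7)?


Compute successive multiples of P until we hit O:
  1P = (4, 7)
  2P = (19, 9)
  3P = (13, 1)
  4P = (9, 4)
  5P = (3, 20)
  6P = (1, 0)
  7P = (3, 3)
  8P = (9, 19)
  ... (continuing to 12P)
  12P = O

ord(P) = 12


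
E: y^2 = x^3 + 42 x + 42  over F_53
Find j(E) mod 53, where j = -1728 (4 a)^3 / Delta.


Delta = -16(4 a^3 + 27 b^2) mod 53 = 52
-1728 * (4 a)^3 = -1728 * (4*42)^3 mod 53 = 45
j = 45 * 52^(-1) mod 53 = 8

j = 8 (mod 53)


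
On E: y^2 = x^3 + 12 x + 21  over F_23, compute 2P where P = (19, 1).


Doubling: s = (3 x1^2 + a) / (2 y1)
s = (3*19^2 + 12) / (2*1) mod 23 = 7
x3 = s^2 - 2 x1 mod 23 = 7^2 - 2*19 = 11
y3 = s (x1 - x3) - y1 mod 23 = 7 * (19 - 11) - 1 = 9

2P = (11, 9)


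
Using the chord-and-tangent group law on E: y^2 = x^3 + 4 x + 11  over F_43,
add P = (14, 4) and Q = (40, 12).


P != Q, so use the chord formula.
s = (y2 - y1) / (x2 - x1) = (8) / (26) mod 43 = 40
x3 = s^2 - x1 - x2 mod 43 = 40^2 - 14 - 40 = 41
y3 = s (x1 - x3) - y1 mod 43 = 40 * (14 - 41) - 4 = 34

P + Q = (41, 34)


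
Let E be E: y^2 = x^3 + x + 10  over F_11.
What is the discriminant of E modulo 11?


4 a^3 + 27 b^2 = 4*1^3 + 27*10^2 = 4 + 2700 = 2704
Delta = -16 * (2704) = -43264
Delta mod 11 = 10

Delta = 10 (mod 11)


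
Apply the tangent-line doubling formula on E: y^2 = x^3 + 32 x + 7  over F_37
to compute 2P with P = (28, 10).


Doubling: s = (3 x1^2 + a) / (2 y1)
s = (3*28^2 + 32) / (2*10) mod 37 = 23
x3 = s^2 - 2 x1 mod 37 = 23^2 - 2*28 = 29
y3 = s (x1 - x3) - y1 mod 37 = 23 * (28 - 29) - 10 = 4

2P = (29, 4)


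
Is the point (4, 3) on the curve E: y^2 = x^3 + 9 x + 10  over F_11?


Check whether y^2 = x^3 + 9 x + 10 (mod 11) for (x, y) = (4, 3).
LHS: y^2 = 3^2 mod 11 = 9
RHS: x^3 + 9 x + 10 = 4^3 + 9*4 + 10 mod 11 = 0
LHS != RHS

No, not on the curve


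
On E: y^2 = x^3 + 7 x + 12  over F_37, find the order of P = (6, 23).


Compute successive multiples of P until we hit O:
  1P = (6, 23)
  2P = (22, 11)
  3P = (35, 8)
  4P = (29, 31)
  5P = (28, 16)
  6P = (7, 16)
  7P = (36, 2)
  8P = (4, 20)
  ... (continuing to 21P)
  21P = O

ord(P) = 21


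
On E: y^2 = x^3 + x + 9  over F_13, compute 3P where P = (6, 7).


k = 3 = 11_2 (binary, LSB first: 11)
Double-and-add from P = (6, 7):
  bit 0 = 1: acc = O + (6, 7) = (6, 7)
  bit 1 = 1: acc = (6, 7) + (0, 10) = (4, 5)

3P = (4, 5)


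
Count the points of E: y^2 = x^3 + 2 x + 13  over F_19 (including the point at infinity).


For each x in F_19, count y with y^2 = x^3 + 2 x + 13 mod 19:
  x = 1: RHS = 16, y in [4, 15]  -> 2 point(s)
  x = 2: RHS = 6, y in [5, 14]  -> 2 point(s)
  x = 4: RHS = 9, y in [3, 16]  -> 2 point(s)
  x = 7: RHS = 9, y in [3, 16]  -> 2 point(s)
  x = 8: RHS = 9, y in [3, 16]  -> 2 point(s)
  x = 9: RHS = 0, y in [0]  -> 1 point(s)
  x = 10: RHS = 7, y in [8, 11]  -> 2 point(s)
  x = 11: RHS = 17, y in [6, 13]  -> 2 point(s)
  x = 12: RHS = 17, y in [6, 13]  -> 2 point(s)
  x = 14: RHS = 11, y in [7, 12]  -> 2 point(s)
  x = 15: RHS = 17, y in [6, 13]  -> 2 point(s)
  x = 17: RHS = 1, y in [1, 18]  -> 2 point(s)
Affine points: 23. Add the point at infinity: total = 24.

#E(F_19) = 24


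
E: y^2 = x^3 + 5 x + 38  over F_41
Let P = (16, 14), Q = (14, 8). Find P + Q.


P != Q, so use the chord formula.
s = (y2 - y1) / (x2 - x1) = (35) / (39) mod 41 = 3
x3 = s^2 - x1 - x2 mod 41 = 3^2 - 16 - 14 = 20
y3 = s (x1 - x3) - y1 mod 41 = 3 * (16 - 20) - 14 = 15

P + Q = (20, 15)


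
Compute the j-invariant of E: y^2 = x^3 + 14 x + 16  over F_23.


Delta = -16(4 a^3 + 27 b^2) mod 23 = 4
-1728 * (4 a)^3 = -1728 * (4*14)^3 mod 23 = 13
j = 13 * 4^(-1) mod 23 = 9

j = 9 (mod 23)


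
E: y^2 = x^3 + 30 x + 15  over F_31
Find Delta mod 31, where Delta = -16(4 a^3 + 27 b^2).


4 a^3 + 27 b^2 = 4*30^3 + 27*15^2 = 108000 + 6075 = 114075
Delta = -16 * (114075) = -1825200
Delta mod 31 = 18

Delta = 18 (mod 31)


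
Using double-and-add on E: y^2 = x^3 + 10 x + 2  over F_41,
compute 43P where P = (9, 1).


k = 43 = 101011_2 (binary, LSB first: 110101)
Double-and-add from P = (9, 1):
  bit 0 = 1: acc = O + (9, 1) = (9, 1)
  bit 1 = 1: acc = (9, 1) + (25, 25) = (40, 14)
  bit 2 = 0: acc unchanged = (40, 14)
  bit 3 = 1: acc = (40, 14) + (29, 32) = (15, 1)
  bit 4 = 0: acc unchanged = (15, 1)
  bit 5 = 1: acc = (15, 1) + (22, 28) = (8, 26)

43P = (8, 26)


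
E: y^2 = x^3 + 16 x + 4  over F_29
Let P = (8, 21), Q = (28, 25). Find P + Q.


P != Q, so use the chord formula.
s = (y2 - y1) / (x2 - x1) = (4) / (20) mod 29 = 6
x3 = s^2 - x1 - x2 mod 29 = 6^2 - 8 - 28 = 0
y3 = s (x1 - x3) - y1 mod 29 = 6 * (8 - 0) - 21 = 27

P + Q = (0, 27)


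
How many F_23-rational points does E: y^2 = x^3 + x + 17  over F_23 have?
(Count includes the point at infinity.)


For each x in F_23, count y with y^2 = x^3 + 1 x + 17 mod 23:
  x = 2: RHS = 4, y in [2, 21]  -> 2 point(s)
  x = 3: RHS = 1, y in [1, 22]  -> 2 point(s)
  x = 4: RHS = 16, y in [4, 19]  -> 2 point(s)
  x = 5: RHS = 9, y in [3, 20]  -> 2 point(s)
  x = 6: RHS = 9, y in [3, 20]  -> 2 point(s)
  x = 8: RHS = 8, y in [10, 13]  -> 2 point(s)
  x = 11: RHS = 2, y in [5, 18]  -> 2 point(s)
  x = 12: RHS = 9, y in [3, 20]  -> 2 point(s)
  x = 15: RHS = 3, y in [7, 16]  -> 2 point(s)
  x = 16: RHS = 12, y in [9, 14]  -> 2 point(s)
  x = 17: RHS = 2, y in [5, 18]  -> 2 point(s)
  x = 18: RHS = 2, y in [5, 18]  -> 2 point(s)
  x = 19: RHS = 18, y in [8, 15]  -> 2 point(s)
Affine points: 26. Add the point at infinity: total = 27.

#E(F_23) = 27


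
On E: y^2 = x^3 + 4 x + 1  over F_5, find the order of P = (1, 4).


Compute successive multiples of P until we hit O:
  1P = (1, 4)
  2P = (4, 4)
  3P = (0, 1)
  4P = (3, 0)
  5P = (0, 4)
  6P = (4, 1)
  7P = (1, 1)
  8P = O

ord(P) = 8


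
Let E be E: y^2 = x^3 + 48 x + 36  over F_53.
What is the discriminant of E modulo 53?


4 a^3 + 27 b^2 = 4*48^3 + 27*36^2 = 442368 + 34992 = 477360
Delta = -16 * (477360) = -7637760
Delta mod 53 = 17

Delta = 17 (mod 53)


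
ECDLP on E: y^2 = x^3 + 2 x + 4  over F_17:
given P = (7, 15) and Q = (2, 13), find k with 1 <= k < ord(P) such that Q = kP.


Enumerate multiples of P until we hit Q = (2, 13):
  1P = (7, 15)
  2P = (4, 5)
  3P = (2, 13)
Match found at i = 3.

k = 3


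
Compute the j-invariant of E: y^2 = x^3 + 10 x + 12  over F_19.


Delta = -16(4 a^3 + 27 b^2) mod 19 = 9
-1728 * (4 a)^3 = -1728 * (4*10)^3 mod 19 = 8
j = 8 * 9^(-1) mod 19 = 3

j = 3 (mod 19)


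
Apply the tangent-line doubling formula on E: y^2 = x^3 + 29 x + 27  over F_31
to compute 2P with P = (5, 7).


Doubling: s = (3 x1^2 + a) / (2 y1)
s = (3*5^2 + 29) / (2*7) mod 31 = 3
x3 = s^2 - 2 x1 mod 31 = 3^2 - 2*5 = 30
y3 = s (x1 - x3) - y1 mod 31 = 3 * (5 - 30) - 7 = 11

2P = (30, 11)


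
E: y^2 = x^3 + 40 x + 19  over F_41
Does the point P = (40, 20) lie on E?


Check whether y^2 = x^3 + 40 x + 19 (mod 41) for (x, y) = (40, 20).
LHS: y^2 = 20^2 mod 41 = 31
RHS: x^3 + 40 x + 19 = 40^3 + 40*40 + 19 mod 41 = 19
LHS != RHS

No, not on the curve


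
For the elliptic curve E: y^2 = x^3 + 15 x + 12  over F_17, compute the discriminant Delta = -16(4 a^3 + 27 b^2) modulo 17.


4 a^3 + 27 b^2 = 4*15^3 + 27*12^2 = 13500 + 3888 = 17388
Delta = -16 * (17388) = -278208
Delta mod 17 = 14

Delta = 14 (mod 17)


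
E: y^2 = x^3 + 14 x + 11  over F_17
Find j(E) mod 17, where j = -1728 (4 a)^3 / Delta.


Delta = -16(4 a^3 + 27 b^2) mod 17 = 14
-1728 * (4 a)^3 = -1728 * (4*14)^3 mod 17 = 2
j = 2 * 14^(-1) mod 17 = 5

j = 5 (mod 17)


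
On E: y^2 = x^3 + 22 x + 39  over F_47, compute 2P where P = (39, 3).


Doubling: s = (3 x1^2 + a) / (2 y1)
s = (3*39^2 + 22) / (2*3) mod 47 = 20
x3 = s^2 - 2 x1 mod 47 = 20^2 - 2*39 = 40
y3 = s (x1 - x3) - y1 mod 47 = 20 * (39 - 40) - 3 = 24

2P = (40, 24)


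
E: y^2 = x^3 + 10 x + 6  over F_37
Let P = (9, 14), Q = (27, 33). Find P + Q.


P != Q, so use the chord formula.
s = (y2 - y1) / (x2 - x1) = (19) / (18) mod 37 = 36
x3 = s^2 - x1 - x2 mod 37 = 36^2 - 9 - 27 = 2
y3 = s (x1 - x3) - y1 mod 37 = 36 * (9 - 2) - 14 = 16

P + Q = (2, 16)


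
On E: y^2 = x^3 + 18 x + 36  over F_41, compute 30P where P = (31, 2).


k = 30 = 11110_2 (binary, LSB first: 01111)
Double-and-add from P = (31, 2):
  bit 0 = 0: acc unchanged = O
  bit 1 = 1: acc = O + (16, 22) = (16, 22)
  bit 2 = 1: acc = (16, 22) + (19, 12) = (8, 6)
  bit 3 = 1: acc = (8, 6) + (21, 9) = (22, 16)
  bit 4 = 1: acc = (22, 16) + (4, 7) = (5, 13)

30P = (5, 13)


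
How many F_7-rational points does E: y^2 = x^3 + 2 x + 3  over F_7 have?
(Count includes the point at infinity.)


For each x in F_7, count y with y^2 = x^3 + 2 x + 3 mod 7:
  x = 2: RHS = 1, y in [1, 6]  -> 2 point(s)
  x = 3: RHS = 1, y in [1, 6]  -> 2 point(s)
  x = 6: RHS = 0, y in [0]  -> 1 point(s)
Affine points: 5. Add the point at infinity: total = 6.

#E(F_7) = 6


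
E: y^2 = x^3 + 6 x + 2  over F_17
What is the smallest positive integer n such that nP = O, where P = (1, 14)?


Compute successive multiples of P until we hit O:
  1P = (1, 14)
  2P = (13, 4)
  3P = (7, 8)
  4P = (10, 12)
  5P = (5, 2)
  6P = (3, 9)
  7P = (15, 4)
  8P = (14, 5)
  ... (continuing to 24P)
  24P = O

ord(P) = 24


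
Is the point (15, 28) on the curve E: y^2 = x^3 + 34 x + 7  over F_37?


Check whether y^2 = x^3 + 34 x + 7 (mod 37) for (x, y) = (15, 28).
LHS: y^2 = 28^2 mod 37 = 7
RHS: x^3 + 34 x + 7 = 15^3 + 34*15 + 7 mod 37 = 7
LHS = RHS

Yes, on the curve


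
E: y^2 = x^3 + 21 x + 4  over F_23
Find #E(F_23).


For each x in F_23, count y with y^2 = x^3 + 21 x + 4 mod 23:
  x = 0: RHS = 4, y in [2, 21]  -> 2 point(s)
  x = 1: RHS = 3, y in [7, 16]  -> 2 point(s)
  x = 2: RHS = 8, y in [10, 13]  -> 2 point(s)
  x = 3: RHS = 2, y in [5, 18]  -> 2 point(s)
  x = 5: RHS = 4, y in [2, 21]  -> 2 point(s)
  x = 6: RHS = 1, y in [1, 22]  -> 2 point(s)
  x = 9: RHS = 2, y in [5, 18]  -> 2 point(s)
  x = 10: RHS = 18, y in [8, 15]  -> 2 point(s)
  x = 11: RHS = 2, y in [5, 18]  -> 2 point(s)
  x = 12: RHS = 6, y in [11, 12]  -> 2 point(s)
  x = 13: RHS = 13, y in [6, 17]  -> 2 point(s)
  x = 14: RHS = 6, y in [11, 12]  -> 2 point(s)
  x = 18: RHS = 4, y in [2, 21]  -> 2 point(s)
  x = 20: RHS = 6, y in [11, 12]  -> 2 point(s)
  x = 21: RHS = 0, y in [0]  -> 1 point(s)
Affine points: 29. Add the point at infinity: total = 30.

#E(F_23) = 30


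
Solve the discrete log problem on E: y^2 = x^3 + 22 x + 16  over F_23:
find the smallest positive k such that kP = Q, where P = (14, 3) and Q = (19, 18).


Enumerate multiples of P until we hit Q = (19, 18):
  1P = (14, 3)
  2P = (22, 4)
  3P = (19, 5)
  4P = (15, 15)
  5P = (0, 4)
  6P = (11, 5)
  7P = (1, 19)
  8P = (17, 6)
  9P = (16, 18)
  10P = (9, 0)
  11P = (16, 5)
  12P = (17, 17)
  13P = (1, 4)
  14P = (11, 18)
  15P = (0, 19)
  16P = (15, 8)
  17P = (19, 18)
Match found at i = 17.

k = 17


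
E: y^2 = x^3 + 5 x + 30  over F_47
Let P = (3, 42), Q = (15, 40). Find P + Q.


P != Q, so use the chord formula.
s = (y2 - y1) / (x2 - x1) = (45) / (12) mod 47 = 39
x3 = s^2 - x1 - x2 mod 47 = 39^2 - 3 - 15 = 46
y3 = s (x1 - x3) - y1 mod 47 = 39 * (3 - 46) - 42 = 20

P + Q = (46, 20)


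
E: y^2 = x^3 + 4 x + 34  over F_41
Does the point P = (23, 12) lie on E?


Check whether y^2 = x^3 + 4 x + 34 (mod 41) for (x, y) = (23, 12).
LHS: y^2 = 12^2 mod 41 = 21
RHS: x^3 + 4 x + 34 = 23^3 + 4*23 + 34 mod 41 = 34
LHS != RHS

No, not on the curve


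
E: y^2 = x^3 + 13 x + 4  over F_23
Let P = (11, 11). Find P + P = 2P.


Doubling: s = (3 x1^2 + a) / (2 y1)
s = (3*11^2 + 13) / (2*11) mod 23 = 15
x3 = s^2 - 2 x1 mod 23 = 15^2 - 2*11 = 19
y3 = s (x1 - x3) - y1 mod 23 = 15 * (11 - 19) - 11 = 7

2P = (19, 7)


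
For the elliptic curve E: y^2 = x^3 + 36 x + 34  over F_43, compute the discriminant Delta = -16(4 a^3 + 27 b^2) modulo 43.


4 a^3 + 27 b^2 = 4*36^3 + 27*34^2 = 186624 + 31212 = 217836
Delta = -16 * (217836) = -3485376
Delta mod 43 = 32

Delta = 32 (mod 43)


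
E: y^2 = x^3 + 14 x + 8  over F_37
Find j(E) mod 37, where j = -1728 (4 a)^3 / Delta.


Delta = -16(4 a^3 + 27 b^2) mod 37 = 14
-1728 * (4 a)^3 = -1728 * (4*14)^3 mod 37 = 6
j = 6 * 14^(-1) mod 37 = 11

j = 11 (mod 37)


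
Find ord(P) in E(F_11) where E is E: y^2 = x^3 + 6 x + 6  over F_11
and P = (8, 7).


Compute successive multiples of P until we hit O:
  1P = (8, 7)
  2P = (6, 4)
  3P = (2, 2)
  4P = (2, 9)
  5P = (6, 7)
  6P = (8, 4)
  7P = O

ord(P) = 7


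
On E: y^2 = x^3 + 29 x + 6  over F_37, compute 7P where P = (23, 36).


k = 7 = 111_2 (binary, LSB first: 111)
Double-and-add from P = (23, 36):
  bit 0 = 1: acc = O + (23, 36) = (23, 36)
  bit 1 = 1: acc = (23, 36) + (27, 14) = (8, 11)
  bit 2 = 1: acc = (8, 11) + (17, 11) = (12, 26)

7P = (12, 26)


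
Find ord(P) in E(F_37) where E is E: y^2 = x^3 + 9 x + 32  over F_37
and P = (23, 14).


Compute successive multiples of P until we hit O:
  1P = (23, 14)
  2P = (21, 26)
  3P = (29, 22)
  4P = (32, 11)
  5P = (15, 8)
  6P = (25, 3)
  7P = (10, 7)
  8P = (31, 13)
  ... (continuing to 17P)
  17P = O

ord(P) = 17


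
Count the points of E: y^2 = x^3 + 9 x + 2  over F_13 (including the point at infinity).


For each x in F_13, count y with y^2 = x^3 + 9 x + 2 mod 13:
  x = 1: RHS = 12, y in [5, 8]  -> 2 point(s)
  x = 3: RHS = 4, y in [2, 11]  -> 2 point(s)
  x = 5: RHS = 3, y in [4, 9]  -> 2 point(s)
  x = 6: RHS = 12, y in [5, 8]  -> 2 point(s)
  x = 8: RHS = 1, y in [1, 12]  -> 2 point(s)
  x = 10: RHS = 0, y in [0]  -> 1 point(s)
Affine points: 11. Add the point at infinity: total = 12.

#E(F_13) = 12


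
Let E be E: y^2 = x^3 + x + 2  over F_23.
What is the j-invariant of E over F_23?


Delta = -16(4 a^3 + 27 b^2) mod 23 = 2
-1728 * (4 a)^3 = -1728 * (4*1)^3 mod 23 = 15
j = 15 * 2^(-1) mod 23 = 19

j = 19 (mod 23)


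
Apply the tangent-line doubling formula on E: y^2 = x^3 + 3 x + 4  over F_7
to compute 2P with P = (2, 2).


Doubling: s = (3 x1^2 + a) / (2 y1)
s = (3*2^2 + 3) / (2*2) mod 7 = 2
x3 = s^2 - 2 x1 mod 7 = 2^2 - 2*2 = 0
y3 = s (x1 - x3) - y1 mod 7 = 2 * (2 - 0) - 2 = 2

2P = (0, 2)


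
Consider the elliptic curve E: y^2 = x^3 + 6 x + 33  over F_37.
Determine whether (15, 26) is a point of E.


Check whether y^2 = x^3 + 6 x + 33 (mod 37) for (x, y) = (15, 26).
LHS: y^2 = 26^2 mod 37 = 10
RHS: x^3 + 6 x + 33 = 15^3 + 6*15 + 33 mod 37 = 20
LHS != RHS

No, not on the curve


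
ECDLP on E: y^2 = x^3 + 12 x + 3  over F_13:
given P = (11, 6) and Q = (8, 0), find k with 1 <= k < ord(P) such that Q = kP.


Enumerate multiples of P until we hit Q = (8, 0):
  1P = (11, 6)
  2P = (8, 0)
Match found at i = 2.

k = 2


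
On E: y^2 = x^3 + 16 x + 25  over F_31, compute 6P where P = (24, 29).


k = 6 = 110_2 (binary, LSB first: 011)
Double-and-add from P = (24, 29):
  bit 0 = 0: acc unchanged = O
  bit 1 = 1: acc = O + (18, 21) = (18, 21)
  bit 2 = 1: acc = (18, 21) + (0, 26) = (17, 8)

6P = (17, 8)


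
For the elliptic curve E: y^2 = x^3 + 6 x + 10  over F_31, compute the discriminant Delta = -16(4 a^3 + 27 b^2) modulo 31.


4 a^3 + 27 b^2 = 4*6^3 + 27*10^2 = 864 + 2700 = 3564
Delta = -16 * (3564) = -57024
Delta mod 31 = 16

Delta = 16 (mod 31)


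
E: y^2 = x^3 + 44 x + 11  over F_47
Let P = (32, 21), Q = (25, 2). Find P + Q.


P != Q, so use the chord formula.
s = (y2 - y1) / (x2 - x1) = (28) / (40) mod 47 = 43
x3 = s^2 - x1 - x2 mod 47 = 43^2 - 32 - 25 = 6
y3 = s (x1 - x3) - y1 mod 47 = 43 * (32 - 6) - 21 = 16

P + Q = (6, 16)


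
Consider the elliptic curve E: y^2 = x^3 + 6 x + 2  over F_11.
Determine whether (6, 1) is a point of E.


Check whether y^2 = x^3 + 6 x + 2 (mod 11) for (x, y) = (6, 1).
LHS: y^2 = 1^2 mod 11 = 1
RHS: x^3 + 6 x + 2 = 6^3 + 6*6 + 2 mod 11 = 1
LHS = RHS

Yes, on the curve


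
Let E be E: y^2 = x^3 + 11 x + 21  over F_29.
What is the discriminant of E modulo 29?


4 a^3 + 27 b^2 = 4*11^3 + 27*21^2 = 5324 + 11907 = 17231
Delta = -16 * (17231) = -275696
Delta mod 29 = 7

Delta = 7 (mod 29)


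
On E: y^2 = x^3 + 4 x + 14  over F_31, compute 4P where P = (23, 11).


k = 4 = 100_2 (binary, LSB first: 001)
Double-and-add from P = (23, 11):
  bit 0 = 0: acc unchanged = O
  bit 1 = 0: acc unchanged = O
  bit 2 = 1: acc = O + (15, 15) = (15, 15)

4P = (15, 15)


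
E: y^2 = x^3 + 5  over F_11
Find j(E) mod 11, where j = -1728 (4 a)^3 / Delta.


Delta = -16(4 a^3 + 27 b^2) mod 11 = 2
-1728 * (4 a)^3 = -1728 * (4*0)^3 mod 11 = 0
j = 0 * 2^(-1) mod 11 = 0

j = 0 (mod 11)


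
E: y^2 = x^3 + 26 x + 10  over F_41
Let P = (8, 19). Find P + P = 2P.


Doubling: s = (3 x1^2 + a) / (2 y1)
s = (3*8^2 + 26) / (2*19) mod 41 = 23
x3 = s^2 - 2 x1 mod 41 = 23^2 - 2*8 = 21
y3 = s (x1 - x3) - y1 mod 41 = 23 * (8 - 21) - 19 = 10

2P = (21, 10)


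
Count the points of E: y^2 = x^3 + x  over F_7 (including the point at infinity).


For each x in F_7, count y with y^2 = x^3 + 1 x + 0 mod 7:
  x = 0: RHS = 0, y in [0]  -> 1 point(s)
  x = 1: RHS = 2, y in [3, 4]  -> 2 point(s)
  x = 3: RHS = 2, y in [3, 4]  -> 2 point(s)
  x = 5: RHS = 4, y in [2, 5]  -> 2 point(s)
Affine points: 7. Add the point at infinity: total = 8.

#E(F_7) = 8


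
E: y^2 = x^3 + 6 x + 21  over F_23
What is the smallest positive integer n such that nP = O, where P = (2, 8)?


Compute successive multiples of P until we hit O:
  1P = (2, 8)
  2P = (12, 21)
  3P = (10, 0)
  4P = (12, 2)
  5P = (2, 15)
  6P = O

ord(P) = 6


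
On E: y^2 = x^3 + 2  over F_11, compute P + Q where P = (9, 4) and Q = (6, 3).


P != Q, so use the chord formula.
s = (y2 - y1) / (x2 - x1) = (10) / (8) mod 11 = 4
x3 = s^2 - x1 - x2 mod 11 = 4^2 - 9 - 6 = 1
y3 = s (x1 - x3) - y1 mod 11 = 4 * (9 - 1) - 4 = 6

P + Q = (1, 6)


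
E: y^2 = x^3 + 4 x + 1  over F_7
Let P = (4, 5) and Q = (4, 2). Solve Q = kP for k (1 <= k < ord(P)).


Enumerate multiples of P until we hit Q = (4, 2):
  1P = (4, 5)
  2P = (0, 6)
  3P = (0, 1)
  4P = (4, 2)
Match found at i = 4.

k = 4


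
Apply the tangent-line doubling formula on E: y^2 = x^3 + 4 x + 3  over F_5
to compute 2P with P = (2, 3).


Doubling: s = (3 x1^2 + a) / (2 y1)
s = (3*2^2 + 4) / (2*3) mod 5 = 1
x3 = s^2 - 2 x1 mod 5 = 1^2 - 2*2 = 2
y3 = s (x1 - x3) - y1 mod 5 = 1 * (2 - 2) - 3 = 2

2P = (2, 2)


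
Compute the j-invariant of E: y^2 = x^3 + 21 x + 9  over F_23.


Delta = -16(4 a^3 + 27 b^2) mod 23 = 20
-1728 * (4 a)^3 = -1728 * (4*21)^3 mod 23 = 18
j = 18 * 20^(-1) mod 23 = 17

j = 17 (mod 23)


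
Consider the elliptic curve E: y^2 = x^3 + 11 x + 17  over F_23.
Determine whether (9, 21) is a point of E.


Check whether y^2 = x^3 + 11 x + 17 (mod 23) for (x, y) = (9, 21).
LHS: y^2 = 21^2 mod 23 = 4
RHS: x^3 + 11 x + 17 = 9^3 + 11*9 + 17 mod 23 = 17
LHS != RHS

No, not on the curve


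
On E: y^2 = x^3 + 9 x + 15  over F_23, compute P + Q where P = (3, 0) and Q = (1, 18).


P != Q, so use the chord formula.
s = (y2 - y1) / (x2 - x1) = (18) / (21) mod 23 = 14
x3 = s^2 - x1 - x2 mod 23 = 14^2 - 3 - 1 = 8
y3 = s (x1 - x3) - y1 mod 23 = 14 * (3 - 8) - 0 = 22

P + Q = (8, 22)


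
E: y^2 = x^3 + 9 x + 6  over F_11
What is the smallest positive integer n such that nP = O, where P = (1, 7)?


Compute successive multiples of P until we hit O:
  1P = (1, 7)
  2P = (3, 7)
  3P = (7, 4)
  4P = (6, 1)
  5P = (5, 0)
  6P = (6, 10)
  7P = (7, 7)
  8P = (3, 4)
  ... (continuing to 10P)
  10P = O

ord(P) = 10


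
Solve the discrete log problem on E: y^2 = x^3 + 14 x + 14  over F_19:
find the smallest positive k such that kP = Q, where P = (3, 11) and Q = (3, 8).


Enumerate multiples of P until we hit Q = (3, 8):
  1P = (3, 11)
  2P = (14, 16)
  3P = (11, 13)
  4P = (11, 6)
  5P = (14, 3)
  6P = (3, 8)
Match found at i = 6.

k = 6


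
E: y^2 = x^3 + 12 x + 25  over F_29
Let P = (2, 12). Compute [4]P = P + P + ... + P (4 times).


k = 4 = 100_2 (binary, LSB first: 001)
Double-and-add from P = (2, 12):
  bit 0 = 0: acc unchanged = O
  bit 1 = 0: acc unchanged = O
  bit 2 = 1: acc = O + (0, 5) = (0, 5)

4P = (0, 5)


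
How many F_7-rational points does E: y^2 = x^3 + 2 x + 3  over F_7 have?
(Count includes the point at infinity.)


For each x in F_7, count y with y^2 = x^3 + 2 x + 3 mod 7:
  x = 2: RHS = 1, y in [1, 6]  -> 2 point(s)
  x = 3: RHS = 1, y in [1, 6]  -> 2 point(s)
  x = 6: RHS = 0, y in [0]  -> 1 point(s)
Affine points: 5. Add the point at infinity: total = 6.

#E(F_7) = 6


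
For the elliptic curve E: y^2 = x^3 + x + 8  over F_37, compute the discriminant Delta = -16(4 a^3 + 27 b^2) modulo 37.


4 a^3 + 27 b^2 = 4*1^3 + 27*8^2 = 4 + 1728 = 1732
Delta = -16 * (1732) = -27712
Delta mod 37 = 1

Delta = 1 (mod 37)


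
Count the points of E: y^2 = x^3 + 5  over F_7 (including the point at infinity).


For each x in F_7, count y with y^2 = x^3 + 0 x + 5 mod 7:
  x = 3: RHS = 4, y in [2, 5]  -> 2 point(s)
  x = 5: RHS = 4, y in [2, 5]  -> 2 point(s)
  x = 6: RHS = 4, y in [2, 5]  -> 2 point(s)
Affine points: 6. Add the point at infinity: total = 7.

#E(F_7) = 7


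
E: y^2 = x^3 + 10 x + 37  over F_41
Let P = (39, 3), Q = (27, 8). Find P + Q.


P != Q, so use the chord formula.
s = (y2 - y1) / (x2 - x1) = (5) / (29) mod 41 = 3
x3 = s^2 - x1 - x2 mod 41 = 3^2 - 39 - 27 = 25
y3 = s (x1 - x3) - y1 mod 41 = 3 * (39 - 25) - 3 = 39

P + Q = (25, 39)


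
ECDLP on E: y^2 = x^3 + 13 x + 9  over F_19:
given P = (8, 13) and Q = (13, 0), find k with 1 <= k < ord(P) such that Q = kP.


Enumerate multiples of P until we hit Q = (13, 0):
  1P = (8, 13)
  2P = (1, 2)
  3P = (2, 10)
  4P = (14, 3)
  5P = (4, 12)
  6P = (13, 0)
Match found at i = 6.

k = 6


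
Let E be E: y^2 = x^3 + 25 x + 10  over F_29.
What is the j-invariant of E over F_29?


Delta = -16(4 a^3 + 27 b^2) mod 29 = 17
-1728 * (4 a)^3 = -1728 * (4*25)^3 mod 29 = 3
j = 3 * 17^(-1) mod 29 = 7

j = 7 (mod 29)


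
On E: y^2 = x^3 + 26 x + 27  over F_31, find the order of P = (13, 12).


Compute successive multiples of P until we hit O:
  1P = (13, 12)
  2P = (7, 5)
  3P = (27, 13)
  4P = (19, 23)
  5P = (17, 22)
  6P = (15, 14)
  7P = (4, 28)
  8P = (3, 15)
  ... (continuing to 17P)
  17P = O

ord(P) = 17


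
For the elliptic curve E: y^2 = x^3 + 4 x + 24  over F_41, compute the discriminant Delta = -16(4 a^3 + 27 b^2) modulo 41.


4 a^3 + 27 b^2 = 4*4^3 + 27*24^2 = 256 + 15552 = 15808
Delta = -16 * (15808) = -252928
Delta mod 41 = 1

Delta = 1 (mod 41)


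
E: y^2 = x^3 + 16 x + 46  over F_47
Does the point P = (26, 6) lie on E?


Check whether y^2 = x^3 + 16 x + 46 (mod 47) for (x, y) = (26, 6).
LHS: y^2 = 6^2 mod 47 = 36
RHS: x^3 + 16 x + 46 = 26^3 + 16*26 + 46 mod 47 = 37
LHS != RHS

No, not on the curve


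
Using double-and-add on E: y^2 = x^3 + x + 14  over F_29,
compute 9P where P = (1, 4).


k = 9 = 1001_2 (binary, LSB first: 1001)
Double-and-add from P = (1, 4):
  bit 0 = 1: acc = O + (1, 4) = (1, 4)
  bit 1 = 0: acc unchanged = (1, 4)
  bit 2 = 0: acc unchanged = (1, 4)
  bit 3 = 1: acc = (1, 4) + (4, 13) = (4, 16)

9P = (4, 16)


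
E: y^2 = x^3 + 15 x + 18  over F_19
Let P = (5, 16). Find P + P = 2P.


Doubling: s = (3 x1^2 + a) / (2 y1)
s = (3*5^2 + 15) / (2*16) mod 19 = 4
x3 = s^2 - 2 x1 mod 19 = 4^2 - 2*5 = 6
y3 = s (x1 - x3) - y1 mod 19 = 4 * (5 - 6) - 16 = 18

2P = (6, 18)


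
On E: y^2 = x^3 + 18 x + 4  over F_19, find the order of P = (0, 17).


Compute successive multiples of P until we hit O:
  1P = (0, 17)
  2P = (6, 10)
  3P = (17, 6)
  4P = (18, 17)
  5P = (1, 2)
  6P = (15, 18)
  7P = (10, 14)
  8P = (7, 6)
  ... (continuing to 23P)
  23P = O

ord(P) = 23


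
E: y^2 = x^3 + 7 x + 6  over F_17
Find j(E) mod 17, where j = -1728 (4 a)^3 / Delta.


Delta = -16(4 a^3 + 27 b^2) mod 17 = 15
-1728 * (4 a)^3 = -1728 * (4*7)^3 mod 17 = 13
j = 13 * 15^(-1) mod 17 = 2

j = 2 (mod 17)


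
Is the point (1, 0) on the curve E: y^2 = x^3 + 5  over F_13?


Check whether y^2 = x^3 + 0 x + 5 (mod 13) for (x, y) = (1, 0).
LHS: y^2 = 0^2 mod 13 = 0
RHS: x^3 + 0 x + 5 = 1^3 + 0*1 + 5 mod 13 = 6
LHS != RHS

No, not on the curve


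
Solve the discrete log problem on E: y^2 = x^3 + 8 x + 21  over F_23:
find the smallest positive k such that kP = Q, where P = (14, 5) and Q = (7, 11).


Enumerate multiples of P until we hit Q = (7, 11):
  1P = (14, 5)
  2P = (7, 12)
  3P = (3, 7)
  4P = (22, 9)
  5P = (16, 17)
  6P = (6, 20)
  7P = (4, 5)
  8P = (5, 18)
  9P = (20, 19)
  10P = (20, 4)
  11P = (5, 5)
  12P = (4, 18)
  13P = (6, 3)
  14P = (16, 6)
  15P = (22, 14)
  16P = (3, 16)
  17P = (7, 11)
Match found at i = 17.

k = 17


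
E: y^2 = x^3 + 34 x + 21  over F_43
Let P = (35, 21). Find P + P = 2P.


Doubling: s = (3 x1^2 + a) / (2 y1)
s = (3*35^2 + 34) / (2*21) mod 43 = 32
x3 = s^2 - 2 x1 mod 43 = 32^2 - 2*35 = 8
y3 = s (x1 - x3) - y1 mod 43 = 32 * (35 - 8) - 21 = 26

2P = (8, 26)


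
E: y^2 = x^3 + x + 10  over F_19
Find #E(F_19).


For each x in F_19, count y with y^2 = x^3 + 1 x + 10 mod 19:
  x = 2: RHS = 1, y in [1, 18]  -> 2 point(s)
  x = 5: RHS = 7, y in [8, 11]  -> 2 point(s)
  x = 6: RHS = 4, y in [2, 17]  -> 2 point(s)
  x = 8: RHS = 17, y in [6, 13]  -> 2 point(s)
  x = 9: RHS = 7, y in [8, 11]  -> 2 point(s)
  x = 13: RHS = 16, y in [4, 15]  -> 2 point(s)
  x = 17: RHS = 0, y in [0]  -> 1 point(s)
Affine points: 13. Add the point at infinity: total = 14.

#E(F_19) = 14


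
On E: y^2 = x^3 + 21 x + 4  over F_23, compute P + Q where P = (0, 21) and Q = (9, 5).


P != Q, so use the chord formula.
s = (y2 - y1) / (x2 - x1) = (7) / (9) mod 23 = 11
x3 = s^2 - x1 - x2 mod 23 = 11^2 - 0 - 9 = 20
y3 = s (x1 - x3) - y1 mod 23 = 11 * (0 - 20) - 21 = 12

P + Q = (20, 12)


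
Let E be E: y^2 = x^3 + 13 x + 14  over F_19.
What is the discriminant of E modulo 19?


4 a^3 + 27 b^2 = 4*13^3 + 27*14^2 = 8788 + 5292 = 14080
Delta = -16 * (14080) = -225280
Delta mod 19 = 3

Delta = 3 (mod 19)


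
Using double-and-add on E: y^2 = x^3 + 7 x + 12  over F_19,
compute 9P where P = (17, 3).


k = 9 = 1001_2 (binary, LSB first: 1001)
Double-and-add from P = (17, 3):
  bit 0 = 1: acc = O + (17, 3) = (17, 3)
  bit 1 = 0: acc unchanged = (17, 3)
  bit 2 = 0: acc unchanged = (17, 3)
  bit 3 = 1: acc = (17, 3) + (18, 2) = (4, 3)

9P = (4, 3)


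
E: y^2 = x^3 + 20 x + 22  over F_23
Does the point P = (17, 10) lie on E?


Check whether y^2 = x^3 + 20 x + 22 (mod 23) for (x, y) = (17, 10).
LHS: y^2 = 10^2 mod 23 = 8
RHS: x^3 + 20 x + 22 = 17^3 + 20*17 + 22 mod 23 = 8
LHS = RHS

Yes, on the curve


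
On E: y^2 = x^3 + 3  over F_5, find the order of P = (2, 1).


Compute successive multiples of P until we hit O:
  1P = (2, 1)
  2P = (2, 4)
  3P = O

ord(P) = 3


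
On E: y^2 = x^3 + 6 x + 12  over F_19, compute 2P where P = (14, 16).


Doubling: s = (3 x1^2 + a) / (2 y1)
s = (3*14^2 + 6) / (2*16) mod 19 = 15
x3 = s^2 - 2 x1 mod 19 = 15^2 - 2*14 = 7
y3 = s (x1 - x3) - y1 mod 19 = 15 * (14 - 7) - 16 = 13

2P = (7, 13)


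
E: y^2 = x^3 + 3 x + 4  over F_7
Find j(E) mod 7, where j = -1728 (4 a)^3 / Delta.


Delta = -16(4 a^3 + 27 b^2) mod 7 = 5
-1728 * (4 a)^3 = -1728 * (4*3)^3 mod 7 = 6
j = 6 * 5^(-1) mod 7 = 4

j = 4 (mod 7)


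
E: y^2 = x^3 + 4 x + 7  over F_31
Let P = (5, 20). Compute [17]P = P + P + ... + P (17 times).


k = 17 = 10001_2 (binary, LSB first: 10001)
Double-and-add from P = (5, 20):
  bit 0 = 1: acc = O + (5, 20) = (5, 20)
  bit 1 = 0: acc unchanged = (5, 20)
  bit 2 = 0: acc unchanged = (5, 20)
  bit 3 = 0: acc unchanged = (5, 20)
  bit 4 = 1: acc = (5, 20) + (17, 20) = (9, 11)

17P = (9, 11)


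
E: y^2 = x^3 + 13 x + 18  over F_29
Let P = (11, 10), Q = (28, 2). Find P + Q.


P != Q, so use the chord formula.
s = (y2 - y1) / (x2 - x1) = (21) / (17) mod 29 = 20
x3 = s^2 - x1 - x2 mod 29 = 20^2 - 11 - 28 = 13
y3 = s (x1 - x3) - y1 mod 29 = 20 * (11 - 13) - 10 = 8

P + Q = (13, 8)


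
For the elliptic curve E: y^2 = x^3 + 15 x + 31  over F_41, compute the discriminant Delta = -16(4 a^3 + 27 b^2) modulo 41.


4 a^3 + 27 b^2 = 4*15^3 + 27*31^2 = 13500 + 25947 = 39447
Delta = -16 * (39447) = -631152
Delta mod 41 = 2

Delta = 2 (mod 41)


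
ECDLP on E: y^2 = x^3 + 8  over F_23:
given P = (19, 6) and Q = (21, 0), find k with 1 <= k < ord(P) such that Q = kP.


Enumerate multiples of P until we hit Q = (21, 0):
  1P = (19, 6)
  2P = (1, 20)
  3P = (9, 22)
  4P = (4, 16)
  5P = (3, 14)
  6P = (7, 11)
  7P = (5, 15)
  8P = (0, 13)
  9P = (20, 21)
  10P = (2, 19)
  11P = (15, 18)
  12P = (21, 0)
Match found at i = 12.

k = 12


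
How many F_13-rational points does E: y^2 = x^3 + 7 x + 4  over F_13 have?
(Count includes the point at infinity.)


For each x in F_13, count y with y^2 = x^3 + 7 x + 4 mod 13:
  x = 0: RHS = 4, y in [2, 11]  -> 2 point(s)
  x = 1: RHS = 12, y in [5, 8]  -> 2 point(s)
  x = 2: RHS = 0, y in [0]  -> 1 point(s)
  x = 3: RHS = 0, y in [0]  -> 1 point(s)
  x = 8: RHS = 0, y in [0]  -> 1 point(s)
  x = 9: RHS = 3, y in [4, 9]  -> 2 point(s)
  x = 12: RHS = 9, y in [3, 10]  -> 2 point(s)
Affine points: 11. Add the point at infinity: total = 12.

#E(F_13) = 12


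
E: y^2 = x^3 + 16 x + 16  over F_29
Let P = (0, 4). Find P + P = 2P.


Doubling: s = (3 x1^2 + a) / (2 y1)
s = (3*0^2 + 16) / (2*4) mod 29 = 2
x3 = s^2 - 2 x1 mod 29 = 2^2 - 2*0 = 4
y3 = s (x1 - x3) - y1 mod 29 = 2 * (0 - 4) - 4 = 17

2P = (4, 17)


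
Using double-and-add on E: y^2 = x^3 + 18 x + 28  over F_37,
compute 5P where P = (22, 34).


k = 5 = 101_2 (binary, LSB first: 101)
Double-and-add from P = (22, 34):
  bit 0 = 1: acc = O + (22, 34) = (22, 34)
  bit 1 = 0: acc unchanged = (22, 34)
  bit 2 = 1: acc = (22, 34) + (30, 15) = (34, 13)

5P = (34, 13)


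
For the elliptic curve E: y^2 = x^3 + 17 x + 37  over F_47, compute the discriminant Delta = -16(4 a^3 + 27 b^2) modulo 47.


4 a^3 + 27 b^2 = 4*17^3 + 27*37^2 = 19652 + 36963 = 56615
Delta = -16 * (56615) = -905840
Delta mod 47 = 38

Delta = 38 (mod 47)


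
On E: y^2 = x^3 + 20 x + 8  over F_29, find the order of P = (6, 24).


Compute successive multiples of P until we hit O:
  1P = (6, 24)
  2P = (8, 19)
  3P = (14, 25)
  4P = (14, 4)
  5P = (8, 10)
  6P = (6, 5)
  7P = O

ord(P) = 7


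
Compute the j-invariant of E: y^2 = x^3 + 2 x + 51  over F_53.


Delta = -16(4 a^3 + 27 b^2) mod 53 = 39
-1728 * (4 a)^3 = -1728 * (4*2)^3 mod 53 = 46
j = 46 * 39^(-1) mod 53 = 27

j = 27 (mod 53)


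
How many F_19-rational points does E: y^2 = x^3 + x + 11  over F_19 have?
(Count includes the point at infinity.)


For each x in F_19, count y with y^2 = x^3 + 1 x + 11 mod 19:
  x = 0: RHS = 11, y in [7, 12]  -> 2 point(s)
  x = 6: RHS = 5, y in [9, 10]  -> 2 point(s)
  x = 7: RHS = 0, y in [0]  -> 1 point(s)
  x = 11: RHS = 4, y in [2, 17]  -> 2 point(s)
  x = 13: RHS = 17, y in [6, 13]  -> 2 point(s)
  x = 15: RHS = 0, y in [0]  -> 1 point(s)
  x = 16: RHS = 0, y in [0]  -> 1 point(s)
  x = 17: RHS = 1, y in [1, 18]  -> 2 point(s)
  x = 18: RHS = 9, y in [3, 16]  -> 2 point(s)
Affine points: 15. Add the point at infinity: total = 16.

#E(F_19) = 16


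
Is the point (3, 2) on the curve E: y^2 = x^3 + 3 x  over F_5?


Check whether y^2 = x^3 + 3 x + 0 (mod 5) for (x, y) = (3, 2).
LHS: y^2 = 2^2 mod 5 = 4
RHS: x^3 + 3 x + 0 = 3^3 + 3*3 + 0 mod 5 = 1
LHS != RHS

No, not on the curve


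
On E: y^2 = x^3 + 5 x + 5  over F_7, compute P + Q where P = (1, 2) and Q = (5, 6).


P != Q, so use the chord formula.
s = (y2 - y1) / (x2 - x1) = (4) / (4) mod 7 = 1
x3 = s^2 - x1 - x2 mod 7 = 1^2 - 1 - 5 = 2
y3 = s (x1 - x3) - y1 mod 7 = 1 * (1 - 2) - 2 = 4

P + Q = (2, 4)


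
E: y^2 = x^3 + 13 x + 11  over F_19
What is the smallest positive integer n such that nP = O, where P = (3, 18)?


Compute successive multiples of P until we hit O:
  1P = (3, 18)
  2P = (14, 12)
  3P = (18, 4)
  4P = (15, 16)
  5P = (10, 18)
  6P = (6, 1)
  7P = (2, 8)
  8P = (0, 12)
  ... (continuing to 22P)
  22P = O

ord(P) = 22


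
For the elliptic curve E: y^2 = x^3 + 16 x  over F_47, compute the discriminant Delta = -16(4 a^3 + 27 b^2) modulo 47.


4 a^3 + 27 b^2 = 4*16^3 + 27*0^2 = 16384 + 0 = 16384
Delta = -16 * (16384) = -262144
Delta mod 47 = 22

Delta = 22 (mod 47)


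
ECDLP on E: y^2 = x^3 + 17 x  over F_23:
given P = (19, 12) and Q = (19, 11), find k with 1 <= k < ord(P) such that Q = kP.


Enumerate multiples of P until we hit Q = (19, 11):
  1P = (19, 12)
  2P = (1, 8)
  3P = (11, 0)
  4P = (1, 15)
  5P = (19, 11)
Match found at i = 5.

k = 5


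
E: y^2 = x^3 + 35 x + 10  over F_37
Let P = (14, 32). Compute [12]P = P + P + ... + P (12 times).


k = 12 = 1100_2 (binary, LSB first: 0011)
Double-and-add from P = (14, 32):
  bit 0 = 0: acc unchanged = O
  bit 1 = 0: acc unchanged = O
  bit 2 = 1: acc = O + (18, 21) = (18, 21)
  bit 3 = 1: acc = (18, 21) + (8, 32) = (0, 11)

12P = (0, 11)


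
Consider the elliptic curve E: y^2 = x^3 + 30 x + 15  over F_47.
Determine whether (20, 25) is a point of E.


Check whether y^2 = x^3 + 30 x + 15 (mod 47) for (x, y) = (20, 25).
LHS: y^2 = 25^2 mod 47 = 14
RHS: x^3 + 30 x + 15 = 20^3 + 30*20 + 15 mod 47 = 14
LHS = RHS

Yes, on the curve


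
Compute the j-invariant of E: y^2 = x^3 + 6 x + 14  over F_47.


Delta = -16(4 a^3 + 27 b^2) mod 47 = 16
-1728 * (4 a)^3 = -1728 * (4*6)^3 mod 47 = 19
j = 19 * 16^(-1) mod 47 = 10

j = 10 (mod 47)


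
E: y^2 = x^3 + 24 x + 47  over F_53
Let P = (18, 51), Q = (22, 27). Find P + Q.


P != Q, so use the chord formula.
s = (y2 - y1) / (x2 - x1) = (29) / (4) mod 53 = 47
x3 = s^2 - x1 - x2 mod 53 = 47^2 - 18 - 22 = 49
y3 = s (x1 - x3) - y1 mod 53 = 47 * (18 - 49) - 51 = 29

P + Q = (49, 29)


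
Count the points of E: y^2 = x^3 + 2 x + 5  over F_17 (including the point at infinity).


For each x in F_17, count y with y^2 = x^3 + 2 x + 5 mod 17:
  x = 1: RHS = 8, y in [5, 12]  -> 2 point(s)
  x = 2: RHS = 0, y in [0]  -> 1 point(s)
  x = 3: RHS = 4, y in [2, 15]  -> 2 point(s)
  x = 4: RHS = 9, y in [3, 14]  -> 2 point(s)
  x = 5: RHS = 4, y in [2, 15]  -> 2 point(s)
  x = 9: RHS = 4, y in [2, 15]  -> 2 point(s)
  x = 11: RHS = 15, y in [7, 10]  -> 2 point(s)
  x = 13: RHS = 1, y in [1, 16]  -> 2 point(s)
  x = 16: RHS = 2, y in [6, 11]  -> 2 point(s)
Affine points: 17. Add the point at infinity: total = 18.

#E(F_17) = 18


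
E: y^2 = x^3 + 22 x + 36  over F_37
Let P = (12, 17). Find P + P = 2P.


Doubling: s = (3 x1^2 + a) / (2 y1)
s = (3*12^2 + 22) / (2*17) mod 37 = 9
x3 = s^2 - 2 x1 mod 37 = 9^2 - 2*12 = 20
y3 = s (x1 - x3) - y1 mod 37 = 9 * (12 - 20) - 17 = 22

2P = (20, 22)


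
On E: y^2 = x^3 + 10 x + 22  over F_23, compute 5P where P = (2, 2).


k = 5 = 101_2 (binary, LSB first: 101)
Double-and-add from P = (2, 2):
  bit 0 = 1: acc = O + (2, 2) = (2, 2)
  bit 1 = 0: acc unchanged = (2, 2)
  bit 2 = 1: acc = (2, 2) + (5, 6) = (5, 17)

5P = (5, 17)


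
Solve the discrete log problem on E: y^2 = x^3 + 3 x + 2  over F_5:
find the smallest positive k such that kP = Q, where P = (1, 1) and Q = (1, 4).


Enumerate multiples of P until we hit Q = (1, 4):
  1P = (1, 1)
  2P = (2, 1)
  3P = (2, 4)
  4P = (1, 4)
Match found at i = 4.

k = 4


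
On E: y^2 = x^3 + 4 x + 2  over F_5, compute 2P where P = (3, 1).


Doubling: s = (3 x1^2 + a) / (2 y1)
s = (3*3^2 + 4) / (2*1) mod 5 = 3
x3 = s^2 - 2 x1 mod 5 = 3^2 - 2*3 = 3
y3 = s (x1 - x3) - y1 mod 5 = 3 * (3 - 3) - 1 = 4

2P = (3, 4)
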